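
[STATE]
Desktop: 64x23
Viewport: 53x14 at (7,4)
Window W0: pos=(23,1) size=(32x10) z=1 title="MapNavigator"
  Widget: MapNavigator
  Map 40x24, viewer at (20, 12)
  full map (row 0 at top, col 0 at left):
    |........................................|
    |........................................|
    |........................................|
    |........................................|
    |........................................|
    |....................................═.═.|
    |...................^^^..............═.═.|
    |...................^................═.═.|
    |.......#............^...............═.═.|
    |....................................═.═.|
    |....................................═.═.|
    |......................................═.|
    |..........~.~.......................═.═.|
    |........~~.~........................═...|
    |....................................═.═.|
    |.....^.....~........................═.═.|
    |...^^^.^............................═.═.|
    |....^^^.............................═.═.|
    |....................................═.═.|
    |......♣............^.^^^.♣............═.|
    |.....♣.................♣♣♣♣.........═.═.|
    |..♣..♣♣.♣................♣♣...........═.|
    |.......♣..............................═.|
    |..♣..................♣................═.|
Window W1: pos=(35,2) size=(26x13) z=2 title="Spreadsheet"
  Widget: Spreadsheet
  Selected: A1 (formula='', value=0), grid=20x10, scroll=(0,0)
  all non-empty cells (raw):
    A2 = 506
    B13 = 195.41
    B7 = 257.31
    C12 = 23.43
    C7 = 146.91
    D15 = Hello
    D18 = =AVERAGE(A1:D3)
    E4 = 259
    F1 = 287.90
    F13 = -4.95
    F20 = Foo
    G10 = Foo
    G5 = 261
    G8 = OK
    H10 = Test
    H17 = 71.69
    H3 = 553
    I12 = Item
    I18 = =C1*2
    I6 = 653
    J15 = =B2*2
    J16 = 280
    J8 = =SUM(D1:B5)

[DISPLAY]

                ┃...........┠────────────────────────
                ┃...........┃A1:                     
                ┃...........┃       A       B       C
                ┃.....~.~...┃------------------------
                ┃...~~.~....┃  1      [0]       0    
                ┃...........┃  2      506       0    
                ┗━━━━━━━━━━━┃  3        0       0    
                            ┃  4        0       0    
                            ┃  5        0       0    
                            ┃  6        0       0    
                            ┗━━━━━━━━━━━━━━━━━━━━━━━━
                                                     
                                                     
                                                     


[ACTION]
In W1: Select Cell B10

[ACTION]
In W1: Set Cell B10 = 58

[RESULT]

                ┃...........┠────────────────────────
                ┃...........┃B10: 58                 
                ┃...........┃       A       B       C
                ┃.....~.~...┃------------------------
                ┃...~~.~....┃  1        0       0    
                ┃...........┃  2      506       0    
                ┗━━━━━━━━━━━┃  3        0       0    
                            ┃  4        0       0    
                            ┃  5        0       0    
                            ┃  6        0       0    
                            ┗━━━━━━━━━━━━━━━━━━━━━━━━
                                                     
                                                     
                                                     


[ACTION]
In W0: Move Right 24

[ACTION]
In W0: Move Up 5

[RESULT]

                ┃...........┠────────────────────────
                ┃...........┃B10: 58                 
                ┃...........┃       A       B       C
                ┃...........┃------------------------
                ┃...........┃  1        0       0    
                ┃...........┃  2      506       0    
                ┗━━━━━━━━━━━┃  3        0       0    
                            ┃  4        0       0    
                            ┃  5        0       0    
                            ┃  6        0       0    
                            ┗━━━━━━━━━━━━━━━━━━━━━━━━
                                                     
                                                     
                                                     


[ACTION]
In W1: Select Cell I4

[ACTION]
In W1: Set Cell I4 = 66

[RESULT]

                ┃...........┠────────────────────────
                ┃...........┃I4: 66                  
                ┃...........┃       A       B       C
                ┃...........┃------------------------
                ┃...........┃  1        0       0    
                ┃...........┃  2      506       0    
                ┗━━━━━━━━━━━┃  3        0       0    
                            ┃  4        0       0    
                            ┃  5        0       0    
                            ┃  6        0       0    
                            ┗━━━━━━━━━━━━━━━━━━━━━━━━
                                                     
                                                     
                                                     


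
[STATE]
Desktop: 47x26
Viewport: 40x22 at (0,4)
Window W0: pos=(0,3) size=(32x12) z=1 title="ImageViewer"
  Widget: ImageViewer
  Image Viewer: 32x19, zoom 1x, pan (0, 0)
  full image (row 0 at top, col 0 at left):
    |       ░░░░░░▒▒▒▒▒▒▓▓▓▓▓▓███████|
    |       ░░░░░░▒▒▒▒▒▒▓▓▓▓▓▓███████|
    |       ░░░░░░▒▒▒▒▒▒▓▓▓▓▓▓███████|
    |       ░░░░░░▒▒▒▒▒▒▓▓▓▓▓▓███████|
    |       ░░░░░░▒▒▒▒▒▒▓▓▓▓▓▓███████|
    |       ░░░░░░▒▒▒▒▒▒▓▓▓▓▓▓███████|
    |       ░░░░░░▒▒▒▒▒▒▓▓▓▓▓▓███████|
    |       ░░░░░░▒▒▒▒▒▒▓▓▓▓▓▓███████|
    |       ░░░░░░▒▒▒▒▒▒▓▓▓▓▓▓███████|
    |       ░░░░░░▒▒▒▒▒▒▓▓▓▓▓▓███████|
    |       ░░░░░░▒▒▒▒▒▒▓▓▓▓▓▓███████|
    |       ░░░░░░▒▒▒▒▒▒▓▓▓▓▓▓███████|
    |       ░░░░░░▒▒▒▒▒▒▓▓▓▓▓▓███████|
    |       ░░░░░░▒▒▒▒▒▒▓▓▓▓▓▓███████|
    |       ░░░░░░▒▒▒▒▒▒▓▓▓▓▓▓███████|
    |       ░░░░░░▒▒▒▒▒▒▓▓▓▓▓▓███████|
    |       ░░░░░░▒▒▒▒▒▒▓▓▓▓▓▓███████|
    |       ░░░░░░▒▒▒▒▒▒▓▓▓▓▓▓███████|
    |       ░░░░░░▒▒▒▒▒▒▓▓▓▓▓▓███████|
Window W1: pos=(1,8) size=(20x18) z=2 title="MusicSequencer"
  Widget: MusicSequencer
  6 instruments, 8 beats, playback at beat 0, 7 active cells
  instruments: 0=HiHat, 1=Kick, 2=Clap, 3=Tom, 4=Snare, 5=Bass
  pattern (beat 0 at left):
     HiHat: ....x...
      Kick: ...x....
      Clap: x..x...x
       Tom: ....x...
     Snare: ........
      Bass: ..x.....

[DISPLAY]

┃ ImageViewer                  ┃        
┠──────────────────────────────┨        
┃       ░░░░░░▒▒▒▒▒▒▓▓▓▓▓▓█████┃        
┃       ░░░░░░▒▒▒▒▒▒▓▓▓▓▓▓█████┃        
┃┏━━━━━━━━━━━━━━━━━━┓▓▓▓▓▓█████┃        
┃┃ MusicSequencer   ┃▓▓▓▓▓█████┃        
┃┠──────────────────┨▓▓▓▓▓█████┃        
┃┃      ▼1234567    ┃▓▓▓▓▓█████┃        
┃┃ HiHat····█···    ┃▓▓▓▓▓█████┃        
┃┃  Kick···█····    ┃▓▓▓▓▓█████┃        
┗┃  Clap█··█···█    ┃━━━━━━━━━━┛        
 ┃   Tom····█···    ┃                   
 ┃ Snare········    ┃                   
 ┃  Bass··█·····    ┃                   
 ┃                  ┃                   
 ┃                  ┃                   
 ┃                  ┃                   
 ┃                  ┃                   
 ┃                  ┃                   
 ┃                  ┃                   
 ┃                  ┃                   
 ┗━━━━━━━━━━━━━━━━━━┛                   


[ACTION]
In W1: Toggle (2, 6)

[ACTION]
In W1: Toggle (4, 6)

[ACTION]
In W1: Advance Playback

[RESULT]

┃ ImageViewer                  ┃        
┠──────────────────────────────┨        
┃       ░░░░░░▒▒▒▒▒▒▓▓▓▓▓▓█████┃        
┃       ░░░░░░▒▒▒▒▒▒▓▓▓▓▓▓█████┃        
┃┏━━━━━━━━━━━━━━━━━━┓▓▓▓▓▓█████┃        
┃┃ MusicSequencer   ┃▓▓▓▓▓█████┃        
┃┠──────────────────┨▓▓▓▓▓█████┃        
┃┃      0▼234567    ┃▓▓▓▓▓█████┃        
┃┃ HiHat····█···    ┃▓▓▓▓▓█████┃        
┃┃  Kick···█····    ┃▓▓▓▓▓█████┃        
┗┃  Clap█··█··██    ┃━━━━━━━━━━┛        
 ┃   Tom····█···    ┃                   
 ┃ Snare······█·    ┃                   
 ┃  Bass··█·····    ┃                   
 ┃                  ┃                   
 ┃                  ┃                   
 ┃                  ┃                   
 ┃                  ┃                   
 ┃                  ┃                   
 ┃                  ┃                   
 ┃                  ┃                   
 ┗━━━━━━━━━━━━━━━━━━┛                   


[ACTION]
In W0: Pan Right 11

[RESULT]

┃ ImageViewer                  ┃        
┠──────────────────────────────┨        
┃░░▒▒▒▒▒▒▓▓▓▓▓▓███████         ┃        
┃░░▒▒▒▒▒▒▓▓▓▓▓▓███████         ┃        
┃┏━━━━━━━━━━━━━━━━━━┓█         ┃        
┃┃ MusicSequencer   ┃█         ┃        
┃┠──────────────────┨█         ┃        
┃┃      0▼234567    ┃█         ┃        
┃┃ HiHat····█···    ┃█         ┃        
┃┃  Kick···█····    ┃█         ┃        
┗┃  Clap█··█··██    ┃━━━━━━━━━━┛        
 ┃   Tom····█···    ┃                   
 ┃ Snare······█·    ┃                   
 ┃  Bass··█·····    ┃                   
 ┃                  ┃                   
 ┃                  ┃                   
 ┃                  ┃                   
 ┃                  ┃                   
 ┃                  ┃                   
 ┃                  ┃                   
 ┃                  ┃                   
 ┗━━━━━━━━━━━━━━━━━━┛                   


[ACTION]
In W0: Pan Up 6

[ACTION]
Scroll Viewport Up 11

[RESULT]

                                        
                                        
                                        
┏━━━━━━━━━━━━━━━━━━━━━━━━━━━━━━┓        
┃ ImageViewer                  ┃        
┠──────────────────────────────┨        
┃░░▒▒▒▒▒▒▓▓▓▓▓▓███████         ┃        
┃░░▒▒▒▒▒▒▓▓▓▓▓▓███████         ┃        
┃┏━━━━━━━━━━━━━━━━━━┓█         ┃        
┃┃ MusicSequencer   ┃█         ┃        
┃┠──────────────────┨█         ┃        
┃┃      0▼234567    ┃█         ┃        
┃┃ HiHat····█···    ┃█         ┃        
┃┃  Kick···█····    ┃█         ┃        
┗┃  Clap█··█··██    ┃━━━━━━━━━━┛        
 ┃   Tom····█···    ┃                   
 ┃ Snare······█·    ┃                   
 ┃  Bass··█·····    ┃                   
 ┃                  ┃                   
 ┃                  ┃                   
 ┃                  ┃                   
 ┃                  ┃                   


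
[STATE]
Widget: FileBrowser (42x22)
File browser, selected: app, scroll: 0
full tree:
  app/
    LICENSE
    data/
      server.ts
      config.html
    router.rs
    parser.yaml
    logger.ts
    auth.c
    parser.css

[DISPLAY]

> [-] app/                                
    LICENSE                               
    [+] data/                             
    router.rs                             
    parser.yaml                           
    logger.ts                             
    auth.c                                
    parser.css                            
                                          
                                          
                                          
                                          
                                          
                                          
                                          
                                          
                                          
                                          
                                          
                                          
                                          
                                          


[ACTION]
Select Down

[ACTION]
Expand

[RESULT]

  [-] app/                                
  > LICENSE                               
    [+] data/                             
    router.rs                             
    parser.yaml                           
    logger.ts                             
    auth.c                                
    parser.css                            
                                          
                                          
                                          
                                          
                                          
                                          
                                          
                                          
                                          
                                          
                                          
                                          
                                          
                                          


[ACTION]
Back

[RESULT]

> [+] app/                                
                                          
                                          
                                          
                                          
                                          
                                          
                                          
                                          
                                          
                                          
                                          
                                          
                                          
                                          
                                          
                                          
                                          
                                          
                                          
                                          
                                          


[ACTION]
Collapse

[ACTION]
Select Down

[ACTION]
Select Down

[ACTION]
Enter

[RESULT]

> [-] app/                                
    LICENSE                               
    [+] data/                             
    router.rs                             
    parser.yaml                           
    logger.ts                             
    auth.c                                
    parser.css                            
                                          
                                          
                                          
                                          
                                          
                                          
                                          
                                          
                                          
                                          
                                          
                                          
                                          
                                          


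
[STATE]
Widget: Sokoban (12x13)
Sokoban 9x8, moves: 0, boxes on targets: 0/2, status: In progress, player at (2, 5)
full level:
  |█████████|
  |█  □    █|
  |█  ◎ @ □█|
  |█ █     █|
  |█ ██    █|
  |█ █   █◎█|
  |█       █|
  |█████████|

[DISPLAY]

█████████   
█  □    █   
█  ◎ @ □█   
█ █     █   
█ ██    █   
█ █   █◎█   
█       █   
█████████   
Moves: 0  0/
            
            
            
            


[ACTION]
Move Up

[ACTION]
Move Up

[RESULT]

█████████   
█  □ @  █   
█  ◎   □█   
█ █     █   
█ ██    █   
█ █   █◎█   
█       █   
█████████   
Moves: 1  0/
            
            
            
            


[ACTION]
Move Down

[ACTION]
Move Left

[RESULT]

█████████   
█  □    █   
█  ◎@  □█   
█ █     █   
█ ██    █   
█ █   █◎█   
█       █   
█████████   
Moves: 3  0/
            
            
            
            


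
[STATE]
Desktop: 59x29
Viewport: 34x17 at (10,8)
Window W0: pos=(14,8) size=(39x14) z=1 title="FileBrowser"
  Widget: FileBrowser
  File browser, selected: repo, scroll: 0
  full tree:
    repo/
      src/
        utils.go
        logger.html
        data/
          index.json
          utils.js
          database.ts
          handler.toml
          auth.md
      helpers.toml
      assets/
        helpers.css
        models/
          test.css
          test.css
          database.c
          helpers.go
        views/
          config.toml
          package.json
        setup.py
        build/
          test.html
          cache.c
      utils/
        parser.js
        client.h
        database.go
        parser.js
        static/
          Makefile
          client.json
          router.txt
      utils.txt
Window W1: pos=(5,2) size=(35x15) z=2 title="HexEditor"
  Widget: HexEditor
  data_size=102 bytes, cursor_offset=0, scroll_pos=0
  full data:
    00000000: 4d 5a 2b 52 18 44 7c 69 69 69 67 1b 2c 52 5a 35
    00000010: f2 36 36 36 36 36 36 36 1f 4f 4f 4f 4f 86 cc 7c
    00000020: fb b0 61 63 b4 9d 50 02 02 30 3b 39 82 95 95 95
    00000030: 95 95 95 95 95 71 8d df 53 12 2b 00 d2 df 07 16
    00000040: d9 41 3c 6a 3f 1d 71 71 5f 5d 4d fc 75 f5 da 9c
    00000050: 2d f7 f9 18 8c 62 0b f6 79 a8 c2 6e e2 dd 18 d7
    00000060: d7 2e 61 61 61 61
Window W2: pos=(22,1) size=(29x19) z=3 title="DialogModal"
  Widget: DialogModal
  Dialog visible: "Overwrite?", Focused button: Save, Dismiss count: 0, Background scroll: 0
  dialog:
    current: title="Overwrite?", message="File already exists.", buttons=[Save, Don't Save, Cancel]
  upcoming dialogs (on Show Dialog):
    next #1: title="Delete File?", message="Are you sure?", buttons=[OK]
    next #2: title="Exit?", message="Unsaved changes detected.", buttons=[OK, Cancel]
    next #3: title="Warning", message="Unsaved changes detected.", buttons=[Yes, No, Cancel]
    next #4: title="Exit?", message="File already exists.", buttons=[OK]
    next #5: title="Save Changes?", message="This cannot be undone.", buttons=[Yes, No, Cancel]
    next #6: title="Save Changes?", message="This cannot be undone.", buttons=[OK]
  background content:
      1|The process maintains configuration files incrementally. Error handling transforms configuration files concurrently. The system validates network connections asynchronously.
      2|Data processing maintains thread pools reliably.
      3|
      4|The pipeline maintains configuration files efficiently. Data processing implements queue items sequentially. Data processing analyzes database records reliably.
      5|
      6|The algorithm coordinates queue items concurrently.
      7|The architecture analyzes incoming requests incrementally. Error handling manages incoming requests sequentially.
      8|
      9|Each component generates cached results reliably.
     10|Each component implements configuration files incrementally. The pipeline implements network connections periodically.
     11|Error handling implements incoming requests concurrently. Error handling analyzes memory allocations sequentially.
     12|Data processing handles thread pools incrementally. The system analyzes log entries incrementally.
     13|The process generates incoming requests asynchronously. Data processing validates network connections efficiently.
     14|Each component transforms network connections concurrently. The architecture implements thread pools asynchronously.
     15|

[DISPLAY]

0030  95 95 ┃                     
0040  d9 41 ┃Th┌──────────────────
0050  2d f7 ┃Th│      Overwrite?  
0060  d7 2e ┃  │ File already exis
            ┃Ea│[Save]  Don't Save
            ┃Ea└──────────────────
            ┃Error handling implem
            ┃Data processing handl
━━━━━━━━━━━━┃The process generates
    ┃       ┃Each component transf
    ┃       ┃                     
    ┃       ┗━━━━━━━━━━━━━━━━━━━━━
    ┃                             
    ┗━━━━━━━━━━━━━━━━━━━━━━━━━━━━━
                                  
                                  
                                  


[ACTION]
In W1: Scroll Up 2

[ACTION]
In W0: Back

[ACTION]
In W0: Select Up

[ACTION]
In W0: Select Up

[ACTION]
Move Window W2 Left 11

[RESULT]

0┃                           ┃━━━━
0┃Th┌─────────────────────┐ q┃    
0┃Th│      Overwrite?     │ i┃────
0┃  │ File already exists.│  ┃    
 ┃Ea│[Save]  Don't Save   │ca┃    
 ┃Ea└─────────────────────┘ c┃    
 ┃Error handling implements i┃    
 ┃Data processing handles thr┃    
━┃The process generates incom┃    
 ┃Each component transforms n┃    
 ┃                           ┃    
 ┗━━━━━━━━━━━━━━━━━━━━━━━━━━━┛    
    ┃                             
    ┗━━━━━━━━━━━━━━━━━━━━━━━━━━━━━
                                  
                                  
                                  


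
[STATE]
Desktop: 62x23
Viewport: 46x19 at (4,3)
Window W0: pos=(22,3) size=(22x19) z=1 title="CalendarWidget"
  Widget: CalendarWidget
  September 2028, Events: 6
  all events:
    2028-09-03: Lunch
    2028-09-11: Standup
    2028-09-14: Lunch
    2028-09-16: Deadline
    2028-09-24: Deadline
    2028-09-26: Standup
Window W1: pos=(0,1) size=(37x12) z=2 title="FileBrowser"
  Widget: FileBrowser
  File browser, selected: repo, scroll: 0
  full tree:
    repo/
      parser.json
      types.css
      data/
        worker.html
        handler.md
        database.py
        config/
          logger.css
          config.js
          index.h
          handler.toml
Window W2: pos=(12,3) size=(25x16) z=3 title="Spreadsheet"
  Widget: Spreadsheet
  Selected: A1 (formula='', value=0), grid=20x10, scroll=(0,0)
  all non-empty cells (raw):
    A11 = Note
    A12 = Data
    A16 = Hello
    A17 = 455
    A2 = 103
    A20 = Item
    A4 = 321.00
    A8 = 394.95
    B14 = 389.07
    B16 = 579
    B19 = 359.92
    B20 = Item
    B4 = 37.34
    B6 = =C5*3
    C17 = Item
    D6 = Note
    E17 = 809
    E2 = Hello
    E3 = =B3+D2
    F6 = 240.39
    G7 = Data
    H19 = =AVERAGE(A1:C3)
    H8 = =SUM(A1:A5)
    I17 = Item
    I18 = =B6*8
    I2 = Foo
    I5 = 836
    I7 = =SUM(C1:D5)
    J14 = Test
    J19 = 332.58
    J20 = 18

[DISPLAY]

────────┏━━━━━━━━━━━━━━━━━━━━━━━┓━━━━━━┓      
-] repo/┃ Spreadsheet           ┃t     ┃      
 parser.┠───────────────────────┨──────┨      
 types.c┃A1:                    ┃028   ┃      
 [+] dat┃       A       B       ┃ Sa Su┃      
        ┃-----------------------┃  2  3┃      
        ┃  1      [0]       0   ┃  9 10┃      
        ┃  2      103       0   ┃15 16*┃      
        ┃  3        0       0   ┃ 23 24┃      
━━━━━━━━┃  4      321   37.34   ┃9 30  ┃      
        ┃  5        0       0   ┃      ┃      
        ┃  6        0       0   ┃      ┃      
        ┃  7        0       0   ┃      ┃      
        ┃  8   394.95       0   ┃      ┃      
        ┃  9        0       0   ┃      ┃      
        ┗━━━━━━━━━━━━━━━━━━━━━━━┛      ┃      
                  ┃                    ┃      
                  ┃                    ┃      
                  ┗━━━━━━━━━━━━━━━━━━━━┛      


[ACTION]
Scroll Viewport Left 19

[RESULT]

┠───────────┏━━━━━━━━━━━━━━━━━━━━━━━┓━━━━━━┓  
┃> [-] repo/┃ Spreadsheet           ┃t     ┃  
┃    parser.┠───────────────────────┨──────┨  
┃    types.c┃A1:                    ┃028   ┃  
┃    [+] dat┃       A       B       ┃ Sa Su┃  
┃           ┃-----------------------┃  2  3┃  
┃           ┃  1      [0]       0   ┃  9 10┃  
┃           ┃  2      103       0   ┃15 16*┃  
┃           ┃  3        0       0   ┃ 23 24┃  
┗━━━━━━━━━━━┃  4      321   37.34   ┃9 30  ┃  
            ┃  5        0       0   ┃      ┃  
            ┃  6        0       0   ┃      ┃  
            ┃  7        0       0   ┃      ┃  
            ┃  8   394.95       0   ┃      ┃  
            ┃  9        0       0   ┃      ┃  
            ┗━━━━━━━━━━━━━━━━━━━━━━━┛      ┃  
                      ┃                    ┃  
                      ┃                    ┃  
                      ┗━━━━━━━━━━━━━━━━━━━━┛  


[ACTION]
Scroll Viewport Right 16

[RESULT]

━━━━━━━━━━━━━━━━━━━━┓━━━━━━┓                  
readsheet           ┃t     ┃                  
────────────────────┨──────┨                  
                    ┃028   ┃                  
    A       B       ┃ Sa Su┃                  
--------------------┃  2  3┃                  
      [0]       0   ┃  9 10┃                  
      103       0   ┃15 16*┃                  
        0       0   ┃ 23 24┃                  
      321   37.34   ┃9 30  ┃                  
        0       0   ┃      ┃                  
        0       0   ┃      ┃                  
        0       0   ┃      ┃                  
   394.95       0   ┃      ┃                  
        0       0   ┃      ┃                  
━━━━━━━━━━━━━━━━━━━━┛      ┃                  
      ┃                    ┃                  
      ┃                    ┃                  
      ┗━━━━━━━━━━━━━━━━━━━━┛                  


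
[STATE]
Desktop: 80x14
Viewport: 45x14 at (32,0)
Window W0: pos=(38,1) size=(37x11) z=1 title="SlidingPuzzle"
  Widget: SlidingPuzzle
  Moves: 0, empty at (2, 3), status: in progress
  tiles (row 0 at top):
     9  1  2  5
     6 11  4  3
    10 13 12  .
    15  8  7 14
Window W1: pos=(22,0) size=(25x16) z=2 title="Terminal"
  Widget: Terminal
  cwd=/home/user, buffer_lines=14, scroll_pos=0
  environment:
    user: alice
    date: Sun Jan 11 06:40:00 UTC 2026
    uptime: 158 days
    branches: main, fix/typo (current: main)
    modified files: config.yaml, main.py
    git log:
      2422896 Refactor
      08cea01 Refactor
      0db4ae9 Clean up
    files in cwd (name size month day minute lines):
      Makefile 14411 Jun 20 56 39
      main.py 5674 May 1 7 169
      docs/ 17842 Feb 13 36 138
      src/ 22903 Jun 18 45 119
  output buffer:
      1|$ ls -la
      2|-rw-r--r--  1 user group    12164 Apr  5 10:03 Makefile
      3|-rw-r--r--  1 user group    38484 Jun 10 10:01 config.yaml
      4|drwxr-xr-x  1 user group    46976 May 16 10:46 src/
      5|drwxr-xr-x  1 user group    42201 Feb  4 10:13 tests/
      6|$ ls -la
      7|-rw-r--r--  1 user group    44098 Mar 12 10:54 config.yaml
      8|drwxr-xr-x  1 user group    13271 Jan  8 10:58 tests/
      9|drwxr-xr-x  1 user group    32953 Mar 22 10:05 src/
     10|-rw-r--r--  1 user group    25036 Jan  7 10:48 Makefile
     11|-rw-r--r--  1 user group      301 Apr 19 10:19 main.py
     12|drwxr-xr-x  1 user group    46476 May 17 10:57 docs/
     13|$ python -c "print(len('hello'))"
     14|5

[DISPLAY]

━━━━━━━━━━━━━━┓                              
              ┃━━━━━━━━━━━━━━━━━━━━━━━━━━━┓  
──────────────┨Puzzle                     ┃  
              ┃───────────────────────────┨  
-  1 user grou┃──┬────┬────┐              ┃  
-  1 user grou┃1 │  2 │  5 │              ┃  
x  1 user grou┃──┼────┼────┤              ┃  
x  1 user grou┃1 │  4 │  3 │              ┃  
              ┃──┼────┼────┤              ┃  
-  1 user grou┃3 │ 12 │    │              ┃  
x  1 user grou┃──┼────┼────┤              ┃  
x  1 user grou┃━━━━━━━━━━━━━━━━━━━━━━━━━━━┛  
-  1 user grou┃                              
-  1 user grou┃                              


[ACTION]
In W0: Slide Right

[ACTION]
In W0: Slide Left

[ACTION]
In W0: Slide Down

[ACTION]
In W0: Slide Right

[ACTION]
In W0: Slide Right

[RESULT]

━━━━━━━━━━━━━━┓                              
              ┃━━━━━━━━━━━━━━━━━━━━━━━━━━━┓  
──────────────┨Puzzle                     ┃  
              ┃───────────────────────────┨  
-  1 user grou┃──┬────┬────┐              ┃  
-  1 user grou┃1 │  2 │  5 │              ┃  
x  1 user grou┃──┼────┼────┤              ┃  
x  1 user grou┃  │ 11 │  4 │              ┃  
              ┃──┼────┼────┤              ┃  
-  1 user grou┃3 │ 12 │  3 │              ┃  
x  1 user grou┃──┼────┼────┤              ┃  
x  1 user grou┃━━━━━━━━━━━━━━━━━━━━━━━━━━━┛  
-  1 user grou┃                              
-  1 user grou┃                              


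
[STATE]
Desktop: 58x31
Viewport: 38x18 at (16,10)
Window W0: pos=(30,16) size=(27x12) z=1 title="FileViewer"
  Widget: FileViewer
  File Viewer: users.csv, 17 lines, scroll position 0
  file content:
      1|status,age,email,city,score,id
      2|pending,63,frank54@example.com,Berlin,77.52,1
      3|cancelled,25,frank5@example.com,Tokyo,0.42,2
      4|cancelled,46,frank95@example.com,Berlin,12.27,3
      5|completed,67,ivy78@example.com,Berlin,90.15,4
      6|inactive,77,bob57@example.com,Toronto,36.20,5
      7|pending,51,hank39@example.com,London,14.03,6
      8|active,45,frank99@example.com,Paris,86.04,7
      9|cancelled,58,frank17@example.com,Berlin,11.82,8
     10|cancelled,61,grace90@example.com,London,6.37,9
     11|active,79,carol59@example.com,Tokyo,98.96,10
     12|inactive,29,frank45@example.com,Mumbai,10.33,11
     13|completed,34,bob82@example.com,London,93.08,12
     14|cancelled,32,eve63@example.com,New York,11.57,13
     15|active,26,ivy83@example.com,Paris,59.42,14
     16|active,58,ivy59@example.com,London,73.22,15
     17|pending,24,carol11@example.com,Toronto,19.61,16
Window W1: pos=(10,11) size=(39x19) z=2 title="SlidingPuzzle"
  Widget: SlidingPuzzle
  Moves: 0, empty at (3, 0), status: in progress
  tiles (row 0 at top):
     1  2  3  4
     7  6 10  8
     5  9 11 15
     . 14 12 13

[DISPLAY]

                                      
━━━━━━━━━━━━━━━━━━━━━━━━━━━━━━━━┓     
ingPuzzle                       ┃     
────────────────────────────────┨     
┬────┬────┬────┐                ┃     
│  2 │  3 │  4 │                ┃     
┼────┼────┼────┤                ┃━━━━━
│  6 │ 10 │  8 │                ┃     
┼────┼────┼────┤                ┃─────
│  9 │ 11 │ 15 │                ┃ity,s
┼────┼────┼────┤                ┃@exam
│ 14 │ 12 │ 13 │                ┃5@exa
┴────┴────┴────┘                ┃95@ex
: 0                             ┃@exam
                                ┃examp
                                ┃examp
                                ┃examp
                                ┃━━━━━


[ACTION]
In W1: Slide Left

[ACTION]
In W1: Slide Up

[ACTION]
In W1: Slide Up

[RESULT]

                                      
━━━━━━━━━━━━━━━━━━━━━━━━━━━━━━━━┓     
ingPuzzle                       ┃     
────────────────────────────────┨     
┬────┬────┬────┐                ┃     
│  2 │  3 │  4 │                ┃     
┼────┼────┼────┤                ┃━━━━━
│  6 │ 10 │  8 │                ┃     
┼────┼────┼────┤                ┃─────
│  9 │ 11 │ 15 │                ┃ity,s
┼────┼────┼────┤                ┃@exam
│    │ 12 │ 13 │                ┃5@exa
┴────┴────┴────┘                ┃95@ex
: 1                             ┃@exam
                                ┃examp
                                ┃examp
                                ┃examp
                                ┃━━━━━


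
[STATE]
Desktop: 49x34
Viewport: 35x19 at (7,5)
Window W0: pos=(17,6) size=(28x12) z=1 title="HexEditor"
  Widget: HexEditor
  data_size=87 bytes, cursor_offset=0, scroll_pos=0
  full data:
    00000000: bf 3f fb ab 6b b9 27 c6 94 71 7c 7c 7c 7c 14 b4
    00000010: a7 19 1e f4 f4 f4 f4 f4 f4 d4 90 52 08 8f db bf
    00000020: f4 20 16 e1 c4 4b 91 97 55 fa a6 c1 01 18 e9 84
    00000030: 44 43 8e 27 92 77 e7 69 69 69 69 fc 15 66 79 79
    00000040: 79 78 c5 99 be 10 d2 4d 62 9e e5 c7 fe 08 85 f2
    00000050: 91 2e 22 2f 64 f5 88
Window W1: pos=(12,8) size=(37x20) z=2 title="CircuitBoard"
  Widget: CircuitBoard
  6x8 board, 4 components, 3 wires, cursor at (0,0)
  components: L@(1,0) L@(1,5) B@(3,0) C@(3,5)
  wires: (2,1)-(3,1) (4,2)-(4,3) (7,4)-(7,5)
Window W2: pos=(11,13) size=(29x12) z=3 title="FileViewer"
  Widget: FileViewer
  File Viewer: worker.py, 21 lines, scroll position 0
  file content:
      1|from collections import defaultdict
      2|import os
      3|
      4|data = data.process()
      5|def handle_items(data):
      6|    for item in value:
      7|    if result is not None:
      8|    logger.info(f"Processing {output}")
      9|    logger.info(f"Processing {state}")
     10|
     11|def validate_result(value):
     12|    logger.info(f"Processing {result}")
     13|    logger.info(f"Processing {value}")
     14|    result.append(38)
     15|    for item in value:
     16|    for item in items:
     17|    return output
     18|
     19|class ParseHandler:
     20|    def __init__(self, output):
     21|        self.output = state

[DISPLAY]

                                   
          ┏━━━━━━━━━━━━━━━━━━━━━━━━
          ┃ HexEditor              
     ┏━━━━━━━━━━━━━━━━━━━━━━━━━━━━━
     ┃ CircuitBoard                
     ┠─────────────────────────────
     ┃   0 1 2 3 4 5               
     ┃0  [.]                       
    ┏━━━━━━━━━━━━━━━━━━━━━━━━━━━┓  
    ┃ FileViewer                ┃  
    ┠───────────────────────────┨  
    ┃from collections import de▲┃  
    ┃import os                 █┃  
    ┃                          ░┃  
    ┃data = data.process()     ░┃  
    ┃def handle_items(data):   ░┃  
    ┃    for item in value:    ░┃  
    ┃    if result is not None:░┃  
    ┃    logger.info(f"Processi▼┃  


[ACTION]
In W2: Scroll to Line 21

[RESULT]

                                   
          ┏━━━━━━━━━━━━━━━━━━━━━━━━
          ┃ HexEditor              
     ┏━━━━━━━━━━━━━━━━━━━━━━━━━━━━━
     ┃ CircuitBoard                
     ┠─────────────────────────────
     ┃   0 1 2 3 4 5               
     ┃0  [.]                       
    ┏━━━━━━━━━━━━━━━━━━━━━━━━━━━┓  
    ┃ FileViewer                ┃  
    ┠───────────────────────────┨  
    ┃    result.append(38)     ▲┃  
    ┃    for item in value:    ░┃  
    ┃    for item in items:    ░┃  
    ┃    return output         ░┃  
    ┃                          ░┃  
    ┃class ParseHandler:       ░┃  
    ┃    def __init__(self, out█┃  
    ┃        self.output = stat▼┃  


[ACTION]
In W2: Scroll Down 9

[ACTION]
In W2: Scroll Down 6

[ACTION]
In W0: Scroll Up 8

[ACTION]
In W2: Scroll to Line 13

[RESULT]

                                   
          ┏━━━━━━━━━━━━━━━━━━━━━━━━
          ┃ HexEditor              
     ┏━━━━━━━━━━━━━━━━━━━━━━━━━━━━━
     ┃ CircuitBoard                
     ┠─────────────────────────────
     ┃   0 1 2 3 4 5               
     ┃0  [.]                       
    ┏━━━━━━━━━━━━━━━━━━━━━━━━━━━┓  
    ┃ FileViewer                ┃  
    ┠───────────────────────────┨  
    ┃    logger.info(f"Processi▲┃  
    ┃    result.append(38)     ░┃  
    ┃    for item in value:    ░┃  
    ┃    for item in items:    ░┃  
    ┃    return output         ░┃  
    ┃                          ░┃  
    ┃class ParseHandler:       █┃  
    ┃    def __init__(self, out▼┃  
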